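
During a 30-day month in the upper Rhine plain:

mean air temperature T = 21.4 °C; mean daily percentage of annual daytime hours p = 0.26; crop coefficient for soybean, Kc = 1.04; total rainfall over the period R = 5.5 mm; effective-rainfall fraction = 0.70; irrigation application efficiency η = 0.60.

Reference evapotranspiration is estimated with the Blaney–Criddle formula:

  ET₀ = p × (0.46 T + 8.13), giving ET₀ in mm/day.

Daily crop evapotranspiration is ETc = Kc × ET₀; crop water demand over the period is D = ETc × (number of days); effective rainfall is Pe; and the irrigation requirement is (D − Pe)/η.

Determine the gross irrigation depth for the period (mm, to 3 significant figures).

237 mm

ET₀ = 0.26 × (0.46 × 21.4 + 8.13) = 0.26 × 17.974 = 4.6732 mm/d
ETc = Kc × ET₀ = 1.04 × 4.6732 = 4.8601 mm/d
Crop demand D = ETc × 30 d = 4.8601 × 30 = 145.803 mm
Pe = 0.70 × 5.5 = 3.850 mm
D − Pe = 145.803 − 3.850 = 141.953 mm
Gross irrigation = 141.953 / 0.60 = 236.588 mm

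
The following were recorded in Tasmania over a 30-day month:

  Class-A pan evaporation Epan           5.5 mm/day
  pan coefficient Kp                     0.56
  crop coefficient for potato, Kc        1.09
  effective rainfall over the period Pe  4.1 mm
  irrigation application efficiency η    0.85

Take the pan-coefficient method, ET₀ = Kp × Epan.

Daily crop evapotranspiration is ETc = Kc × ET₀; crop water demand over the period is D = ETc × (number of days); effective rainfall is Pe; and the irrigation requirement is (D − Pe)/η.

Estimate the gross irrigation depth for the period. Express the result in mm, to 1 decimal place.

ET₀ = 0.56 × 5.5 = 3.0800 mm/d
ETc = Kc × ET₀ = 1.09 × 3.0800 = 3.3572 mm/d
Crop demand D = ETc × 30 d = 3.3572 × 30 = 100.716 mm
D − Pe = 100.716 − 4.1 = 96.616 mm
Gross irrigation = 96.616 / 0.85 = 113.666 mm

113.7 mm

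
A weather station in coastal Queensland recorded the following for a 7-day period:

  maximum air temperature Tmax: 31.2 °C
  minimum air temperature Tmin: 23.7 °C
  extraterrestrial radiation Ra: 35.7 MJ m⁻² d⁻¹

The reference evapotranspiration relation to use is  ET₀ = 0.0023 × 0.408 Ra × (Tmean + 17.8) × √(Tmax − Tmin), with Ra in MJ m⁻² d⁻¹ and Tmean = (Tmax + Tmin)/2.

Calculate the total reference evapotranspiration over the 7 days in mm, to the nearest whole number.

Tmean = (31.2 + 23.7)/2 = 27.45 °C
0.408 Ra = 0.408 × 35.7 = 14.5656 mm/d equivalent
ET₀ = 0.0023 × 14.5656 × (27.45 + 17.8) × √7.5 = 0.0023 × 14.5656 × 45.25 × 2.7386 = 4.1515 mm/d
Over 7 days: 4.1515 × 7 = 29.061 mm

29 mm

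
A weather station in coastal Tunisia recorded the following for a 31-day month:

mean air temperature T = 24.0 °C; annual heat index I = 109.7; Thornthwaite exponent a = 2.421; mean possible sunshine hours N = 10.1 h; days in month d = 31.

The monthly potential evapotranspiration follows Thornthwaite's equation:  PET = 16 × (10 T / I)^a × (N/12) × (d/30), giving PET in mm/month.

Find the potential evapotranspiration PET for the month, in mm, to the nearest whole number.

93 mm

10T/I = 10 × 24.0 / 109.7 = 2.1878
(10T/I)^a = 2.1878^2.421 = 6.6552
Uncorrected PET = 16 × 6.6552 = 106.483 mm
Correction = (N/12)(d/30) = (10.1/12)(31/30) = 0.8697
PET = 106.483 × 0.8697 = 92.608 mm/month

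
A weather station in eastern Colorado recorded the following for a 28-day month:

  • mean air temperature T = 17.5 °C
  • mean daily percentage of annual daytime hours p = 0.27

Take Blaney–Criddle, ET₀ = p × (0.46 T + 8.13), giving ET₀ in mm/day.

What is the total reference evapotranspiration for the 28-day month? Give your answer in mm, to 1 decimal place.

122.3 mm

ET₀ = 0.27 × (0.46 × 17.5 + 8.13) = 0.27 × 16.180 = 4.3686 mm/d
Monthly total = 4.3686 × 28 = 122.321 mm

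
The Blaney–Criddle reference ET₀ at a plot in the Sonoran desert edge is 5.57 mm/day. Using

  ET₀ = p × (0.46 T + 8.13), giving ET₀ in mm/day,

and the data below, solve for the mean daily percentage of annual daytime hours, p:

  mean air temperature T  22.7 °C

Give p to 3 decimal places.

p = ET₀ / (0.46 T + 8.13) = 5.57 / (0.46 × 22.7 + 8.13) = 5.57 / 18.572 = 0.2999

0.300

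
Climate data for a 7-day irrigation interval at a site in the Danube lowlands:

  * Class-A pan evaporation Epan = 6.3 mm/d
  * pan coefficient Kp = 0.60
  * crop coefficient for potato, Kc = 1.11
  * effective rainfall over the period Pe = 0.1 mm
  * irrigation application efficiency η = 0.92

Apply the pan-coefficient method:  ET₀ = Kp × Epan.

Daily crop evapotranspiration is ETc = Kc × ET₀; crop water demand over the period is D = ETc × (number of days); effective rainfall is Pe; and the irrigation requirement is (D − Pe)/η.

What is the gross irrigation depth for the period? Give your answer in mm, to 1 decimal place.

31.8 mm

ET₀ = 0.60 × 6.3 = 3.7800 mm/d
ETc = Kc × ET₀ = 1.11 × 3.7800 = 4.1958 mm/d
Crop demand D = ETc × 7 d = 4.1958 × 7 = 29.371 mm
D − Pe = 29.371 − 0.1 = 29.271 mm
Gross irrigation = 29.271 / 0.92 = 31.816 mm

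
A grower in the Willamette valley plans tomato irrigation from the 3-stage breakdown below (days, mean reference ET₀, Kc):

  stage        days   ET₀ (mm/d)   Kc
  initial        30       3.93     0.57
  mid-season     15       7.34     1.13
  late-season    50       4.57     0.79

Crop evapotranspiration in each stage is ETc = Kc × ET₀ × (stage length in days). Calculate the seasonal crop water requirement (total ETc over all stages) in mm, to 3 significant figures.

initial: 0.57 × 3.93 × 30 = 67.20 mm
mid-season: 1.13 × 7.34 × 15 = 124.41 mm
late-season: 0.79 × 4.57 × 50 = 180.52 mm
Seasonal total = 372.13 mm

372 mm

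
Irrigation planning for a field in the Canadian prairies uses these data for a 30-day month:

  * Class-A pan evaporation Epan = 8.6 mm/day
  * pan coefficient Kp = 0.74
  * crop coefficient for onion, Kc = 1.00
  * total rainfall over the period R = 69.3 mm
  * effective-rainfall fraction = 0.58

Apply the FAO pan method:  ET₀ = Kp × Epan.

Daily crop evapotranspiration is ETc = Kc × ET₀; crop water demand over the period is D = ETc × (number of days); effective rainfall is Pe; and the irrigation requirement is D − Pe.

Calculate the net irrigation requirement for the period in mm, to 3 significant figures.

ET₀ = 0.74 × 8.6 = 6.3640 mm/d
ETc = Kc × ET₀ = 1.00 × 6.3640 = 6.3640 mm/d
Crop demand D = ETc × 30 d = 6.3640 × 30 = 190.920 mm
Pe = 0.58 × 69.3 = 40.194 mm
D − Pe = 190.920 − 40.194 = 150.726 mm

151 mm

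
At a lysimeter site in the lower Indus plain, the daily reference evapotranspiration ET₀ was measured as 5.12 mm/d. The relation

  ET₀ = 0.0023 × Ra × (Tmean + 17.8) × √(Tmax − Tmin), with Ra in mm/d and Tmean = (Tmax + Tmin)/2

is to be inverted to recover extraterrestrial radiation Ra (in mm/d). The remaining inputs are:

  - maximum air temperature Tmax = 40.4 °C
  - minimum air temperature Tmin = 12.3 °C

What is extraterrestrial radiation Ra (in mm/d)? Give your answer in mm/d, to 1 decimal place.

9.5 mm/d

Tmean = 26.35 °C; √ΔT = 5.3009
Ra = ET₀ / [0.0023 × (Tmean+17.8) × √ΔT] = 5.12 / (0.0023 × 44.15 × 5.3009) = 9.512 mm/d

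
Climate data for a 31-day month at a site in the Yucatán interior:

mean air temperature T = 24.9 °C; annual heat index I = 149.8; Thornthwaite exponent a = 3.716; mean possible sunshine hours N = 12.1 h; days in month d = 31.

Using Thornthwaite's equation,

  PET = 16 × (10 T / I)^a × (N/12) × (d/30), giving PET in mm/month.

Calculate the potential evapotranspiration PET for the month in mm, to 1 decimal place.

10T/I = 10 × 24.9 / 149.8 = 1.6622
(10T/I)^a = 1.6622^3.716 = 6.6078
Uncorrected PET = 16 × 6.6078 = 105.725 mm
Correction = (N/12)(d/30) = (12.1/12)(31/30) = 1.0419
PET = 105.725 × 1.0419 = 110.155 mm/month

110.2 mm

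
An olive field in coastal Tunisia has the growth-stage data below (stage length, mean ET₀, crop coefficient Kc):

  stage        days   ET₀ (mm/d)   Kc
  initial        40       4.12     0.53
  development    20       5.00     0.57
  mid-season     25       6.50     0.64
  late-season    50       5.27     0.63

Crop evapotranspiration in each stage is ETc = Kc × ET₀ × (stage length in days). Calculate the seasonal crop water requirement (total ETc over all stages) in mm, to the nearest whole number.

initial: 0.53 × 4.12 × 40 = 87.34 mm
development: 0.57 × 5.00 × 20 = 57.00 mm
mid-season: 0.64 × 6.50 × 25 = 104.00 mm
late-season: 0.63 × 5.27 × 50 = 166.01 mm
Seasonal total = 414.35 mm

414 mm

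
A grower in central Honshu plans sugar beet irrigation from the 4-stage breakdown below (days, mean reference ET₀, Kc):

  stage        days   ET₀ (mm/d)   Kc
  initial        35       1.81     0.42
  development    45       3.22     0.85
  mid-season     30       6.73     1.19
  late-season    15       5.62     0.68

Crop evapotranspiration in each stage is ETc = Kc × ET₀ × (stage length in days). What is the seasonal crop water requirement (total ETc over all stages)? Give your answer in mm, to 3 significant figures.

447 mm

initial: 0.42 × 1.81 × 35 = 26.61 mm
development: 0.85 × 3.22 × 45 = 123.17 mm
mid-season: 1.19 × 6.73 × 30 = 240.26 mm
late-season: 0.68 × 5.62 × 15 = 57.32 mm
Seasonal total = 447.36 mm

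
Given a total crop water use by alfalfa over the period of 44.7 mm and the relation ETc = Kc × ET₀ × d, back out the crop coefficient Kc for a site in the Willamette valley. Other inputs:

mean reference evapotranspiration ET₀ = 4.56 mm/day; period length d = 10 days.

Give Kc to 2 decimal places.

0.98

ETc = Kc × ET₀ × d  ⇒  Kc = ETc / (ET₀ × d)
Kc = 44.7 / (4.56 × 10) = 44.7 / 45.60 = 0.9803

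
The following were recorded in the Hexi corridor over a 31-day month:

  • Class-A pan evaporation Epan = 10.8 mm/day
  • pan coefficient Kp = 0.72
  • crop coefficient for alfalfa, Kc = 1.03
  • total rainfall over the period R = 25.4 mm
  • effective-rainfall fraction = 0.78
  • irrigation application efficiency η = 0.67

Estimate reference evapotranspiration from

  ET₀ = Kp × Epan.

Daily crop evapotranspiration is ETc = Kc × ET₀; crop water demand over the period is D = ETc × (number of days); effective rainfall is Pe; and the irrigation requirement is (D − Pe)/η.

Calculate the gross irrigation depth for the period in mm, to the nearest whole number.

341 mm

ET₀ = 0.72 × 10.8 = 7.7760 mm/d
ETc = Kc × ET₀ = 1.03 × 7.7760 = 8.0093 mm/d
Crop demand D = ETc × 31 d = 8.0093 × 31 = 248.288 mm
Pe = 0.78 × 25.4 = 19.812 mm
D − Pe = 248.288 − 19.812 = 228.476 mm
Gross irrigation = 228.476 / 0.67 = 341.009 mm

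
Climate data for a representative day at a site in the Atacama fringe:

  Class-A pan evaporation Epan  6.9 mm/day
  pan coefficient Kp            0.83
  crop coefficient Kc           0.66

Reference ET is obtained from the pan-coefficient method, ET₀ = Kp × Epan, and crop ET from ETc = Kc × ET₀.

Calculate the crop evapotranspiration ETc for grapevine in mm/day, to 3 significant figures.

ET₀ = 0.83 × 6.9 = 5.7270 mm/d
ETc = Kc × ET₀ = 0.66 × 5.7270 = 3.7798 mm/d

3.78 mm/day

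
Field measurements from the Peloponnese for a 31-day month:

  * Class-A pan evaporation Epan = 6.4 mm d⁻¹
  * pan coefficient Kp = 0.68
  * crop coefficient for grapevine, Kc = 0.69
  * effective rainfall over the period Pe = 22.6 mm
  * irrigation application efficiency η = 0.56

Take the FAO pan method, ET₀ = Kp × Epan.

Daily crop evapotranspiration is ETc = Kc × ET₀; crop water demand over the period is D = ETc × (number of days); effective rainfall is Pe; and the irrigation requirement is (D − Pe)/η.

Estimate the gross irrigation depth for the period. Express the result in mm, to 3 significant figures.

ET₀ = 0.68 × 6.4 = 4.3520 mm/d
ETc = Kc × ET₀ = 0.69 × 4.3520 = 3.0029 mm/d
Crop demand D = ETc × 31 d = 3.0029 × 31 = 93.090 mm
D − Pe = 93.090 − 22.6 = 70.490 mm
Gross irrigation = 70.490 / 0.56 = 125.875 mm

126 mm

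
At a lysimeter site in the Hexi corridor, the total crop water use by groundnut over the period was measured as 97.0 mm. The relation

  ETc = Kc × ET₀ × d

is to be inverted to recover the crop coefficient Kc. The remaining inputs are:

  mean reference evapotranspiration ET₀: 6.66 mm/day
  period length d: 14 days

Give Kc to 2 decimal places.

1.04

ETc = Kc × ET₀ × d  ⇒  Kc = ETc / (ET₀ × d)
Kc = 97.0 / (6.66 × 14) = 97.0 / 93.24 = 1.0403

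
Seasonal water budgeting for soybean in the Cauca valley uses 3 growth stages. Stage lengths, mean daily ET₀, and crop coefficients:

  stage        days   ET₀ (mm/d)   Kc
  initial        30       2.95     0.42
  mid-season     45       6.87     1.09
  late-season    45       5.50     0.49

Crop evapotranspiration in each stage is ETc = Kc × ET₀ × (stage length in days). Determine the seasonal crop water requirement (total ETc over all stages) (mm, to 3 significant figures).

initial: 0.42 × 2.95 × 30 = 37.17 mm
mid-season: 1.09 × 6.87 × 45 = 336.97 mm
late-season: 0.49 × 5.50 × 45 = 121.28 mm
Seasonal total = 495.42 mm

495 mm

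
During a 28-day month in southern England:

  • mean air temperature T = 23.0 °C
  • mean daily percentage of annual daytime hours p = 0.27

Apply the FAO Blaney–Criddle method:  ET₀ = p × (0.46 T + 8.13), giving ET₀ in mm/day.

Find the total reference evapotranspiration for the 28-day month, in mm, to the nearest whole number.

141 mm

ET₀ = 0.27 × (0.46 × 23.0 + 8.13) = 0.27 × 18.710 = 5.0517 mm/d
Monthly total = 5.0517 × 28 = 141.448 mm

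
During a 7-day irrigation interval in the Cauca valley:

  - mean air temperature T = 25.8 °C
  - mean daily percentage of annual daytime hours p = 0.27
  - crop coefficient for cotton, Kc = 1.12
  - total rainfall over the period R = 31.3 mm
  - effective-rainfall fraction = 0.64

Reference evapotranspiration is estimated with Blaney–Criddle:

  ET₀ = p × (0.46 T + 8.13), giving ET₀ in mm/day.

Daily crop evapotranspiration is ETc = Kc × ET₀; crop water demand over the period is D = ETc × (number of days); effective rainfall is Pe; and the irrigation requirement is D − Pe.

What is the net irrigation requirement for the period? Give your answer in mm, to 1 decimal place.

ET₀ = 0.27 × (0.46 × 25.8 + 8.13) = 0.27 × 19.998 = 5.3995 mm/d
ETc = Kc × ET₀ = 1.12 × 5.3995 = 6.0474 mm/d
Crop demand D = ETc × 7 d = 6.0474 × 7 = 42.332 mm
Pe = 0.64 × 31.3 = 20.032 mm
D − Pe = 42.332 − 20.032 = 22.300 mm

22.3 mm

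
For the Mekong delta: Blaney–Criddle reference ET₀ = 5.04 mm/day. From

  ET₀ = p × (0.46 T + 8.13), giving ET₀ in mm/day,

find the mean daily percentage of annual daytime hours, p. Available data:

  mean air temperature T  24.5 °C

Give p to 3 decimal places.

p = ET₀ / (0.46 T + 8.13) = 5.04 / (0.46 × 24.5 + 8.13) = 5.04 / 19.400 = 0.2598

0.260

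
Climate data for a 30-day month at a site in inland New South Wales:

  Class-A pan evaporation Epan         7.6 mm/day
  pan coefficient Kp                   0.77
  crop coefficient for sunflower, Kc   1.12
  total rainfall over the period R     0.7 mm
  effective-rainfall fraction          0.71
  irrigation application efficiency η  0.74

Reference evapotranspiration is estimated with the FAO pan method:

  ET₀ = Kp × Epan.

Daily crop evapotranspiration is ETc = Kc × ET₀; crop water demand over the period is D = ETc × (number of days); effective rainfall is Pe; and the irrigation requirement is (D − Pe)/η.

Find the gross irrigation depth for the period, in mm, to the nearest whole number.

ET₀ = 0.77 × 7.6 = 5.8520 mm/d
ETc = Kc × ET₀ = 1.12 × 5.8520 = 6.5542 mm/d
Crop demand D = ETc × 30 d = 6.5542 × 30 = 196.626 mm
Pe = 0.71 × 0.7 = 0.497 mm
D − Pe = 196.626 − 0.497 = 196.129 mm
Gross irrigation = 196.129 / 0.74 = 265.039 mm

265 mm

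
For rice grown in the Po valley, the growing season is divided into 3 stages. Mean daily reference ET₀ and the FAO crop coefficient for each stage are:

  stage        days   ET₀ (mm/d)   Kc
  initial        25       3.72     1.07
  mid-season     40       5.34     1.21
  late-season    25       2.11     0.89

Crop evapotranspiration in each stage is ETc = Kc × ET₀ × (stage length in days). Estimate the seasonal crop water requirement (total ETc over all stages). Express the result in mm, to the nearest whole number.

initial: 1.07 × 3.72 × 25 = 99.51 mm
mid-season: 1.21 × 5.34 × 40 = 258.46 mm
late-season: 0.89 × 2.11 × 25 = 46.95 mm
Seasonal total = 404.92 mm

405 mm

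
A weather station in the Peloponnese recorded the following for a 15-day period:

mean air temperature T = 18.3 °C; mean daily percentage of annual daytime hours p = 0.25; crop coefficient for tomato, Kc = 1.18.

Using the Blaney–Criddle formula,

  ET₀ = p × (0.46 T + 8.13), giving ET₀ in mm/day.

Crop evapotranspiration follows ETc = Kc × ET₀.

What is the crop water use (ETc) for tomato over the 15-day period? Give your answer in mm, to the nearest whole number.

ET₀ = 0.25 × (0.46 × 18.3 + 8.13) = 0.25 × 16.548 = 4.1370 mm/d
ETc = Kc × ET₀ = 1.18 × 4.1370 = 4.8817 mm/d
Over 15 days: 4.8817 × 15 = 73.226 mm

73 mm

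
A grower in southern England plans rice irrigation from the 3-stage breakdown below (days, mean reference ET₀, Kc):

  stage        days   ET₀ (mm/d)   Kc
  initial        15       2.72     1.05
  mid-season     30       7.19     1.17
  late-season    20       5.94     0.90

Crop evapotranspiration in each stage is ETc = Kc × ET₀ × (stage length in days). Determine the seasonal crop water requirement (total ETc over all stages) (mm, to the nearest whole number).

initial: 1.05 × 2.72 × 15 = 42.84 mm
mid-season: 1.17 × 7.19 × 30 = 252.37 mm
late-season: 0.90 × 5.94 × 20 = 106.92 mm
Seasonal total = 402.13 mm

402 mm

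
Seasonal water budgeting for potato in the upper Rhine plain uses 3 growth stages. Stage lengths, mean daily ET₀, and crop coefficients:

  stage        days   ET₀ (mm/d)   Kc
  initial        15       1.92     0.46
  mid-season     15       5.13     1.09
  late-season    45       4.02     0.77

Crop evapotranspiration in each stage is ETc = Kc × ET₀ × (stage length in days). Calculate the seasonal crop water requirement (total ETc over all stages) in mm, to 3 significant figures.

236 mm

initial: 0.46 × 1.92 × 15 = 13.25 mm
mid-season: 1.09 × 5.13 × 15 = 83.88 mm
late-season: 0.77 × 4.02 × 45 = 139.29 mm
Seasonal total = 236.42 mm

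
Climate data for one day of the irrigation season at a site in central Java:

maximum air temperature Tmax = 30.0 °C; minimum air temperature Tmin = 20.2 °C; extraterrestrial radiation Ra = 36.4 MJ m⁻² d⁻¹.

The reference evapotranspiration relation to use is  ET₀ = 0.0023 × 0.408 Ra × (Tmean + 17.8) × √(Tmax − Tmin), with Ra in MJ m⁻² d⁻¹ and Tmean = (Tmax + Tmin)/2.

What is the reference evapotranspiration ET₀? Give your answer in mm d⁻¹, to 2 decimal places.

4.59 mm d⁻¹

Tmean = (30.0 + 20.2)/2 = 25.10 °C
0.408 Ra = 0.408 × 36.4 = 14.8512 mm/d equivalent
ET₀ = 0.0023 × 14.8512 × (25.10 + 17.8) × √9.8 = 0.0023 × 14.8512 × 42.90 × 3.1305 = 4.5873 mm/d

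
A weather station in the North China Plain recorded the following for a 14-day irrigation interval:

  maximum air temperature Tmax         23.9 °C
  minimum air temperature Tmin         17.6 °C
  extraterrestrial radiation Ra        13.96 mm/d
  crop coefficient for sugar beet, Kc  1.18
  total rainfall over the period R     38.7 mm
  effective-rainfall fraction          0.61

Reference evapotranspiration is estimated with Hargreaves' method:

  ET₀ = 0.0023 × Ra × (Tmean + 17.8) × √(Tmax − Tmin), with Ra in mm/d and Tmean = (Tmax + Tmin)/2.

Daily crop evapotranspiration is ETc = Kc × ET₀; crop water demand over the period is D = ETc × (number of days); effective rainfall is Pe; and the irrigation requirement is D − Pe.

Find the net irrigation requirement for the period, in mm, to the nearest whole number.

Tmean = (23.9 + 17.6)/2 = 20.75 °C
ET₀ = 0.0023 × 13.96 × (20.75 + 17.8) × √6.3 = 0.0023 × 13.96 × 38.55 × 2.5100 = 3.1068 mm/d
ETc = Kc × ET₀ = 1.18 × 3.1068 = 3.6660 mm/d
Crop demand D = ETc × 14 d = 3.6660 × 14 = 51.324 mm
Pe = 0.61 × 38.7 = 23.607 mm
D − Pe = 51.324 − 23.607 = 27.717 mm

28 mm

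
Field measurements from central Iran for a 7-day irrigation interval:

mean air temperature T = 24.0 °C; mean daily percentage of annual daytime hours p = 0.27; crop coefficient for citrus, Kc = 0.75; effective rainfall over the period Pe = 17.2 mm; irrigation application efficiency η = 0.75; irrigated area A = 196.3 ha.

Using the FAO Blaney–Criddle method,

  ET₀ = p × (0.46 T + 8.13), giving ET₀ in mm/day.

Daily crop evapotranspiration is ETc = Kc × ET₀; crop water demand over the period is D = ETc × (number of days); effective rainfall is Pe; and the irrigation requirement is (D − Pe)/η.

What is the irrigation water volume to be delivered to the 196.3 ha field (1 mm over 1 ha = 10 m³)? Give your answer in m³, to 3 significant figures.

ET₀ = 0.27 × (0.46 × 24.0 + 8.13) = 0.27 × 19.170 = 5.1759 mm/d
ETc = Kc × ET₀ = 0.75 × 5.1759 = 3.8819 mm/d
Crop demand D = ETc × 7 d = 3.8819 × 7 = 27.173 mm
D − Pe = 27.173 − 17.2 = 9.973 mm
Gross irrigation = 9.973 / 0.75 = 13.297 mm
Volume = 13.297 mm × 196.3 ha × 10 = 26102.0 m³

26100 m³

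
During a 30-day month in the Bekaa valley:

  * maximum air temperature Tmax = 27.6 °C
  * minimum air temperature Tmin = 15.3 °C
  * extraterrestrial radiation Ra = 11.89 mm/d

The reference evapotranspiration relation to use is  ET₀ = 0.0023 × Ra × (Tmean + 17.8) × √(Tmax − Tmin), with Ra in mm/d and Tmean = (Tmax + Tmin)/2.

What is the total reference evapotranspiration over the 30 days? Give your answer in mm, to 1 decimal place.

112.9 mm

Tmean = (27.6 + 15.3)/2 = 21.45 °C
ET₀ = 0.0023 × 11.89 × (21.45 + 17.8) × √12.3 = 0.0023 × 11.89 × 39.25 × 3.5071 = 3.7644 mm/d
Over 30 days: 3.7644 × 30 = 112.932 mm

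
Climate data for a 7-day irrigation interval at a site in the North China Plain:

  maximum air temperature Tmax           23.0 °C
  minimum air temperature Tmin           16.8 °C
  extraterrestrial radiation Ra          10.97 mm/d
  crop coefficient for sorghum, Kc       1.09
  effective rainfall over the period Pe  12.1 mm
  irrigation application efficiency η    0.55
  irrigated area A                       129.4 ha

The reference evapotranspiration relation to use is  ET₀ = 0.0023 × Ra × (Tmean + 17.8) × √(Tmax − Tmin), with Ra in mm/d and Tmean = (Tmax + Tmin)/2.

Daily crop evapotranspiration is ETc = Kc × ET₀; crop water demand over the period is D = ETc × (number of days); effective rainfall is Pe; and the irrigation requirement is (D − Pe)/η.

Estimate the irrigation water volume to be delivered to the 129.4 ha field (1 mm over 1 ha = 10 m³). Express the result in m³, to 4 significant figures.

14050 m³

Tmean = (23.0 + 16.8)/2 = 19.90 °C
ET₀ = 0.0023 × 10.97 × (19.90 + 17.8) × √6.2 = 0.0023 × 10.97 × 37.70 × 2.4900 = 2.3685 mm/d
ETc = Kc × ET₀ = 1.09 × 2.3685 = 2.5817 mm/d
Crop demand D = ETc × 7 d = 2.5817 × 7 = 18.072 mm
D − Pe = 18.072 − 12.1 = 5.972 mm
Gross irrigation = 5.972 / 0.55 = 10.858 mm
Volume = 10.858 mm × 129.4 ha × 10 = 14050.3 m³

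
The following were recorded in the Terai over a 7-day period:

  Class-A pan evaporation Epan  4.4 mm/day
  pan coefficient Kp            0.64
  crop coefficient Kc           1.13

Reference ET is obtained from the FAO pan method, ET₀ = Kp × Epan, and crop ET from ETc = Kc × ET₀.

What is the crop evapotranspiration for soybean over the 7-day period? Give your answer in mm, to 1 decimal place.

22.3 mm

ET₀ = 0.64 × 4.4 = 2.8160 mm/d
ETc = Kc × ET₀ = 1.13 × 2.8160 = 3.1821 mm/d
Over 7 days: 3.1821 × 7 = 22.275 mm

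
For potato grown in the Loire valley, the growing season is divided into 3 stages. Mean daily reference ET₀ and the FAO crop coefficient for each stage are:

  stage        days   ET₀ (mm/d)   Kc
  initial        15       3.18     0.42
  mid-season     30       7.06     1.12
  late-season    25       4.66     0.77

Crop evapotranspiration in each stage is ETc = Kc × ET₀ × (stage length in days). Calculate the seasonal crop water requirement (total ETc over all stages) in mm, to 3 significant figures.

347 mm

initial: 0.42 × 3.18 × 15 = 20.03 mm
mid-season: 1.12 × 7.06 × 30 = 237.22 mm
late-season: 0.77 × 4.66 × 25 = 89.71 mm
Seasonal total = 346.96 mm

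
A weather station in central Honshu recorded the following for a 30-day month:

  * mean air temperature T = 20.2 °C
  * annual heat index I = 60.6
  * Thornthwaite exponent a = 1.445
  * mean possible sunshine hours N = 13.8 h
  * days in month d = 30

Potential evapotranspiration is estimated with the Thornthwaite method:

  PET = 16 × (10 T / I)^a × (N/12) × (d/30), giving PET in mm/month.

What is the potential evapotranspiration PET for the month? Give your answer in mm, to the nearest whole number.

10T/I = 10 × 20.2 / 60.6 = 3.3333
(10T/I)^a = 3.3333^1.445 = 5.6958
Uncorrected PET = 16 × 5.6958 = 91.133 mm
Correction = (N/12)(d/30) = (13.8/12)(30/30) = 1.1500
PET = 91.133 × 1.1500 = 104.803 mm/month

105 mm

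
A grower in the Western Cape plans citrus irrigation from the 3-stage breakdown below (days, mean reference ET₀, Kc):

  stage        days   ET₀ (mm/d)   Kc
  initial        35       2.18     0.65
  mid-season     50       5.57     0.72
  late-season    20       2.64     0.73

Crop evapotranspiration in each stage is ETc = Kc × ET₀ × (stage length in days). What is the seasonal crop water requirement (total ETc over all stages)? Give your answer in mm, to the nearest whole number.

289 mm

initial: 0.65 × 2.18 × 35 = 49.60 mm
mid-season: 0.72 × 5.57 × 50 = 200.52 mm
late-season: 0.73 × 2.64 × 20 = 38.54 mm
Seasonal total = 288.66 mm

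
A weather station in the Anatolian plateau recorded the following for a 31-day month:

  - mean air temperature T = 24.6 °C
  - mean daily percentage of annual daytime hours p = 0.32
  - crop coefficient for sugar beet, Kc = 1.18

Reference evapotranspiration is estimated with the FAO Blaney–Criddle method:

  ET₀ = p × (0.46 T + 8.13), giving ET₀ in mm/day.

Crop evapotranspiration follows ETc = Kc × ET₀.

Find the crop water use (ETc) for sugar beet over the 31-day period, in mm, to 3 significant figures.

ET₀ = 0.32 × (0.46 × 24.6 + 8.13) = 0.32 × 19.446 = 6.2227 mm/d
ETc = Kc × ET₀ = 1.18 × 6.2227 = 7.3428 mm/d
Over 31 days: 7.3428 × 31 = 227.627 mm

228 mm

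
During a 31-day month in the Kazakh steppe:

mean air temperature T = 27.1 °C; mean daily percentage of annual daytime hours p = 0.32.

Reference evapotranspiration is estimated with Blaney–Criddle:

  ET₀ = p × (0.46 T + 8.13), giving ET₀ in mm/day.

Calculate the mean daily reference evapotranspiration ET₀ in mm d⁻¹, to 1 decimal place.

6.6 mm d⁻¹

ET₀ = 0.32 × (0.46 × 27.1 + 8.13) = 0.32 × 20.596 = 6.5907 mm/d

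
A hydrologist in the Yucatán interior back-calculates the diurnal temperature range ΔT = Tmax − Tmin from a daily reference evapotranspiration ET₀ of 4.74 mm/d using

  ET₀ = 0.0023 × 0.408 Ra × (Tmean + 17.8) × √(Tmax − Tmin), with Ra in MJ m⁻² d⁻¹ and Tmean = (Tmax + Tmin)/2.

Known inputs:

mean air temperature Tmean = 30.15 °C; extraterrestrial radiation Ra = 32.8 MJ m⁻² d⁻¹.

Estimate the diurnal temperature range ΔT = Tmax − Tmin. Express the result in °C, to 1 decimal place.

10.3 °C

√ΔT = ET₀ / [0.0023 × 0.408 × Ra × (Tmean+17.8)] = 4.74 / (0.0023 × 13.3824 × 47.95) = 3.2116
ΔT = 3.2116² = 10.314 °C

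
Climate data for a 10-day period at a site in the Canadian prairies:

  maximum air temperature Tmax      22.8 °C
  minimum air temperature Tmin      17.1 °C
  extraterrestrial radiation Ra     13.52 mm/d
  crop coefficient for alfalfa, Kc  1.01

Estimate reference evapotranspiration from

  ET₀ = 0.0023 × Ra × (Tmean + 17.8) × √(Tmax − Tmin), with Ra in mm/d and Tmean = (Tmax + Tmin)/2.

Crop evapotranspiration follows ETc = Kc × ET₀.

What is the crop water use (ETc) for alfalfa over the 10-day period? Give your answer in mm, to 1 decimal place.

Tmean = (22.8 + 17.1)/2 = 19.95 °C
ET₀ = 0.0023 × 13.52 × (19.95 + 17.8) × √5.7 = 0.0023 × 13.52 × 37.75 × 2.3875 = 2.8026 mm/d
ETc = Kc × ET₀ = 1.01 × 2.8026 = 2.8306 mm/d
Over 10 days: 2.8306 × 10 = 28.306 mm

28.3 mm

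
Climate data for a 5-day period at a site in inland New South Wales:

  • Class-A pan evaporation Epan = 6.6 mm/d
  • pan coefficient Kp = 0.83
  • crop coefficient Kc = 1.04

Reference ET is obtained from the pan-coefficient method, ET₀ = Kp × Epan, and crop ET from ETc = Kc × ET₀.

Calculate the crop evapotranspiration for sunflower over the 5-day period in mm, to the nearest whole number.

28 mm

ET₀ = 0.83 × 6.6 = 5.4780 mm/d
ETc = Kc × ET₀ = 1.04 × 5.4780 = 5.6971 mm/d
Over 5 days: 5.6971 × 5 = 28.486 mm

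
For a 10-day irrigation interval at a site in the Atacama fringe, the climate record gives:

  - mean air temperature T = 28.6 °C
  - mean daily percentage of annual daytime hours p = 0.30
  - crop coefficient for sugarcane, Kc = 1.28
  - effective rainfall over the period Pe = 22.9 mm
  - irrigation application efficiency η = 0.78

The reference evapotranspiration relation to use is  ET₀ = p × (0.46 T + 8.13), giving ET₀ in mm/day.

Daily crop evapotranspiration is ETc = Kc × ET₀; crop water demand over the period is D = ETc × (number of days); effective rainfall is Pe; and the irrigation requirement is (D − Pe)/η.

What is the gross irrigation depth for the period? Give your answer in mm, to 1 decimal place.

ET₀ = 0.30 × (0.46 × 28.6 + 8.13) = 0.30 × 21.286 = 6.3858 mm/d
ETc = Kc × ET₀ = 1.28 × 6.3858 = 8.1738 mm/d
Crop demand D = ETc × 10 d = 8.1738 × 10 = 81.738 mm
D − Pe = 81.738 − 22.9 = 58.838 mm
Gross irrigation = 58.838 / 0.78 = 75.433 mm

75.4 mm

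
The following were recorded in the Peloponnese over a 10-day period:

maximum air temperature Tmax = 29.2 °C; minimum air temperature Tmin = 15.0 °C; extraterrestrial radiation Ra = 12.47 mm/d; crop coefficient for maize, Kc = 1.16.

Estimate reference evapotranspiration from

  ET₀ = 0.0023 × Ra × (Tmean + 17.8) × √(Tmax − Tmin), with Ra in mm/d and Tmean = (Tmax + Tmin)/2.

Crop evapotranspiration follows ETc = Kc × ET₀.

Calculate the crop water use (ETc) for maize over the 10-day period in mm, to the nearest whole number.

Tmean = (29.2 + 15.0)/2 = 22.10 °C
ET₀ = 0.0023 × 12.47 × (22.10 + 17.8) × √14.2 = 0.0023 × 12.47 × 39.90 × 3.7683 = 4.3123 mm/d
ETc = Kc × ET₀ = 1.16 × 4.3123 = 5.0023 mm/d
Over 10 days: 5.0023 × 10 = 50.023 mm

50 mm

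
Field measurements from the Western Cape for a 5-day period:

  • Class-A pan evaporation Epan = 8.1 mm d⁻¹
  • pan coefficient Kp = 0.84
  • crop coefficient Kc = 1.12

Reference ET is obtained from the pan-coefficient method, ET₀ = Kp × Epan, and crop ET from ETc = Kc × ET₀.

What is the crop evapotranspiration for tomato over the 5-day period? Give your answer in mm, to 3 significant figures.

38.1 mm

ET₀ = 0.84 × 8.1 = 6.8040 mm/d
ETc = Kc × ET₀ = 1.12 × 6.8040 = 7.6205 mm/d
Over 5 days: 7.6205 × 5 = 38.103 mm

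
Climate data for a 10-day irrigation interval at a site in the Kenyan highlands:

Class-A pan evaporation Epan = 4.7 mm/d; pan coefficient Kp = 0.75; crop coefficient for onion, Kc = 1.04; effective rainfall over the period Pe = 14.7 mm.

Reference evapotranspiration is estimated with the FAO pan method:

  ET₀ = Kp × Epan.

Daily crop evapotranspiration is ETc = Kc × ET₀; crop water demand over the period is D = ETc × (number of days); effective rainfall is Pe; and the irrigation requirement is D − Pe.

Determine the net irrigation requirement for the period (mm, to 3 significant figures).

ET₀ = 0.75 × 4.7 = 3.5250 mm/d
ETc = Kc × ET₀ = 1.04 × 3.5250 = 3.6660 mm/d
Crop demand D = ETc × 10 d = 3.6660 × 10 = 36.660 mm
D − Pe = 36.660 − 14.7 = 21.960 mm

22.0 mm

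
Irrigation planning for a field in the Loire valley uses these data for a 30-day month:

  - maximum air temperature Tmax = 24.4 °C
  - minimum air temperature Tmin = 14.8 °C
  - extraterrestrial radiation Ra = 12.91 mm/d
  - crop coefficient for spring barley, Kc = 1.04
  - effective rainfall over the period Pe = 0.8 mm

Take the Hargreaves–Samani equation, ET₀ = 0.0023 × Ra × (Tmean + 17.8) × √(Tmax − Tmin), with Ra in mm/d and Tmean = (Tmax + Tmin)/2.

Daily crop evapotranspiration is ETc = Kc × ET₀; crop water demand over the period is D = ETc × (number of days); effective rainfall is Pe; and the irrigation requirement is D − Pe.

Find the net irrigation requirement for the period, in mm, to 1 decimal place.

Tmean = (24.4 + 14.8)/2 = 19.60 °C
ET₀ = 0.0023 × 12.91 × (19.60 + 17.8) × √9.6 = 0.0023 × 12.91 × 37.40 × 3.0984 = 3.4408 mm/d
ETc = Kc × ET₀ = 1.04 × 3.4408 = 3.5784 mm/d
Crop demand D = ETc × 30 d = 3.5784 × 30 = 107.352 mm
D − Pe = 107.352 − 0.8 = 106.552 mm

106.6 mm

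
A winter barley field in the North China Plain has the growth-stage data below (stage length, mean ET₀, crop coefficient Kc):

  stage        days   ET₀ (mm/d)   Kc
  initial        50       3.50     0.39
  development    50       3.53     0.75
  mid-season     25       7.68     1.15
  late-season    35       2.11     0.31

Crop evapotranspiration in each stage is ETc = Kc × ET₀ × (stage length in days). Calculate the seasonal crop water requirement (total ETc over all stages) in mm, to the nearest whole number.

initial: 0.39 × 3.50 × 50 = 68.25 mm
development: 0.75 × 3.53 × 50 = 132.38 mm
mid-season: 1.15 × 7.68 × 25 = 220.80 mm
late-season: 0.31 × 2.11 × 35 = 22.89 mm
Seasonal total = 444.32 mm

444 mm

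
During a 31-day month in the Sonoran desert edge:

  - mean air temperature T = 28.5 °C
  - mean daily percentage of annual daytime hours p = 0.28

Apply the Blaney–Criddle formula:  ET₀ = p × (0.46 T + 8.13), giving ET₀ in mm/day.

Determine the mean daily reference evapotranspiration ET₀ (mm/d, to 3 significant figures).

5.95 mm/d

ET₀ = 0.28 × (0.46 × 28.5 + 8.13) = 0.28 × 21.240 = 5.9472 mm/d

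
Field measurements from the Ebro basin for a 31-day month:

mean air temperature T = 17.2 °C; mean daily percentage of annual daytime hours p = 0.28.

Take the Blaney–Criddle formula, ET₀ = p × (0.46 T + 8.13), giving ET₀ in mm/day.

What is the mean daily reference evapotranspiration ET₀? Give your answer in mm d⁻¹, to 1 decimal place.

4.5 mm d⁻¹

ET₀ = 0.28 × (0.46 × 17.2 + 8.13) = 0.28 × 16.042 = 4.4918 mm/d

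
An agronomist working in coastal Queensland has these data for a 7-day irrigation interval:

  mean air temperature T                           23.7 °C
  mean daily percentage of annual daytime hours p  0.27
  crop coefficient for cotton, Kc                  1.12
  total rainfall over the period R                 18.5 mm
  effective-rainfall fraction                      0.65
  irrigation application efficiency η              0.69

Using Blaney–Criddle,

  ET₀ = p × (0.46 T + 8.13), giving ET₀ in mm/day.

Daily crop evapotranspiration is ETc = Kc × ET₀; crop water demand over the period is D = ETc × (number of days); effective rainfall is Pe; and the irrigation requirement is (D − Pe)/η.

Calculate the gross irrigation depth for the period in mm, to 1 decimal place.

41.0 mm

ET₀ = 0.27 × (0.46 × 23.7 + 8.13) = 0.27 × 19.032 = 5.1386 mm/d
ETc = Kc × ET₀ = 1.12 × 5.1386 = 5.7552 mm/d
Crop demand D = ETc × 7 d = 5.7552 × 7 = 40.286 mm
Pe = 0.65 × 18.5 = 12.025 mm
D − Pe = 40.286 − 12.025 = 28.261 mm
Gross irrigation = 28.261 / 0.69 = 40.958 mm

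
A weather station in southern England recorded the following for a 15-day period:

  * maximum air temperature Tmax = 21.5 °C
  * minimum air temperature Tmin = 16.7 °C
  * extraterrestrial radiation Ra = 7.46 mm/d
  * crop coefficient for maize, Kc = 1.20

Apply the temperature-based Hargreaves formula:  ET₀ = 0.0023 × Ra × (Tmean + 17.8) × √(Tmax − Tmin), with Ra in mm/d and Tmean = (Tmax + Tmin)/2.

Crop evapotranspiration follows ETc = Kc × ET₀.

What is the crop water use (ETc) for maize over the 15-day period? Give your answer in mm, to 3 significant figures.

Tmean = (21.5 + 16.7)/2 = 19.10 °C
ET₀ = 0.0023 × 7.46 × (19.10 + 17.8) × √4.8 = 0.0023 × 7.46 × 36.90 × 2.1909 = 1.3871 mm/d
ETc = Kc × ET₀ = 1.20 × 1.3871 = 1.6645 mm/d
Over 15 days: 1.6645 × 15 = 24.968 mm

25.0 mm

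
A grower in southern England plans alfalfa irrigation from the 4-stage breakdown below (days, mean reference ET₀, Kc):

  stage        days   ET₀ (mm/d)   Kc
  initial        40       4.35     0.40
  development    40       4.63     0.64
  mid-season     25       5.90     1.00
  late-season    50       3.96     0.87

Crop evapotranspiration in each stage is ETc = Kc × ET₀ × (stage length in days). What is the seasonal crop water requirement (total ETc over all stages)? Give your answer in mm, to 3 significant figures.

initial: 0.40 × 4.35 × 40 = 69.60 mm
development: 0.64 × 4.63 × 40 = 118.53 mm
mid-season: 1.00 × 5.90 × 25 = 147.50 mm
late-season: 0.87 × 3.96 × 50 = 172.26 mm
Seasonal total = 507.89 mm

508 mm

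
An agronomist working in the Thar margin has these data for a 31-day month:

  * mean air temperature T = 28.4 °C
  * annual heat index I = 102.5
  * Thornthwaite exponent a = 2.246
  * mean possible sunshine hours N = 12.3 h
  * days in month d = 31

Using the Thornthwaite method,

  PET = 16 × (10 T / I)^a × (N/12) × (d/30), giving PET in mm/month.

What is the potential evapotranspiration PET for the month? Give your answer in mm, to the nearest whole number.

10T/I = 10 × 28.4 / 102.5 = 2.7707
(10T/I)^a = 2.7707^2.246 = 9.8641
Uncorrected PET = 16 × 9.8641 = 157.826 mm
Correction = (N/12)(d/30) = (12.3/12)(31/30) = 1.0592
PET = 157.826 × 1.0592 = 167.169 mm/month

167 mm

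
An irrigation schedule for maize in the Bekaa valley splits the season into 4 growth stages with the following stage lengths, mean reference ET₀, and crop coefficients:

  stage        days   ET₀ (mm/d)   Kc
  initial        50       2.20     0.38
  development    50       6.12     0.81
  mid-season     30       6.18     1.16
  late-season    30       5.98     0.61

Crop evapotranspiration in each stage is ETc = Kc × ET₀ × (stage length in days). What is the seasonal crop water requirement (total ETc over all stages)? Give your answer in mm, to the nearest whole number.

614 mm

initial: 0.38 × 2.20 × 50 = 41.80 mm
development: 0.81 × 6.12 × 50 = 247.86 mm
mid-season: 1.16 × 6.18 × 30 = 215.06 mm
late-season: 0.61 × 5.98 × 30 = 109.43 mm
Seasonal total = 614.15 mm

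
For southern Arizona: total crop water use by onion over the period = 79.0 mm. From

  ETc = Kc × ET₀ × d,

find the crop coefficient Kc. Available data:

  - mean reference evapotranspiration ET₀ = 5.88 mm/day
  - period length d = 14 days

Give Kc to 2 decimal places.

0.96

ETc = Kc × ET₀ × d  ⇒  Kc = ETc / (ET₀ × d)
Kc = 79.0 / (5.88 × 14) = 79.0 / 82.32 = 0.9597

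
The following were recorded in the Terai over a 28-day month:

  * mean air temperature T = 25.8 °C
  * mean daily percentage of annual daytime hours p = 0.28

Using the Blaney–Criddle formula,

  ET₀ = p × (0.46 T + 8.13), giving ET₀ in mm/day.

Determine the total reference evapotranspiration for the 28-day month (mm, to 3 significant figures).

ET₀ = 0.28 × (0.46 × 25.8 + 8.13) = 0.28 × 19.998 = 5.5994 mm/d
Monthly total = 5.5994 × 28 = 156.783 mm

157 mm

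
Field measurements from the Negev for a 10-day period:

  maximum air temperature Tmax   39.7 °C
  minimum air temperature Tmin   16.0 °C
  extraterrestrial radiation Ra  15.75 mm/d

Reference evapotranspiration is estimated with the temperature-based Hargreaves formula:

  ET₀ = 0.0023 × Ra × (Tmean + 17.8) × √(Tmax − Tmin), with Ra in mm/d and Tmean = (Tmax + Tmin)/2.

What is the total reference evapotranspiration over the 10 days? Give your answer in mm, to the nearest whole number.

Tmean = (39.7 + 16.0)/2 = 27.85 °C
ET₀ = 0.0023 × 15.75 × (27.85 + 17.8) × √23.7 = 0.0023 × 15.75 × 45.65 × 4.8683 = 8.0506 mm/d
Over 10 days: 8.0506 × 10 = 80.506 mm

81 mm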